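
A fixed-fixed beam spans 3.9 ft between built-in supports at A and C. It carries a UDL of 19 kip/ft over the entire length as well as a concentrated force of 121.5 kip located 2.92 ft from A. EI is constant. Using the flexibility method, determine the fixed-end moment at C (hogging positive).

M_C = 90.83 kip·ft

Release both end moments; the primary structure is a simply-supported span AC with redundants M_A and M_C.
End rotations of the released simple span under the applied load (×1/EI):
  at A: UDL 19: wL³/(24EI) = 46.96/EI
  at C: UDL 19: wL³/(24EI) = 46.96/EI
  at A: point load 121.5 at a = 2.92: Pab(L + b)/(6LEI) = 72.51/EI
  at C: point load 121.5 at a = 2.92: Pab(L + a)/(6LEI) = 101.3/EI
  θ_A0 = 119.5/EI,  θ_C0 = 148.3/EI
Flexibility coefficients: a unit moment at one end gives L/(3EI) there and L/(6EI) at the far end, so f₁₁ = f₂₂ = 1.3/EI and f₁₂ = f₂₁ = 0.65/EI.
Compatibility — zero rotation at each built-in end:
  1.3 M_A + 0.65 M_C = 119.5
  0.65 M_A + 1.3 M_C = 148.3
Solving the pair gives M_A = 46.48 kip·ft and M_C = 90.83 kip·ft (hogging).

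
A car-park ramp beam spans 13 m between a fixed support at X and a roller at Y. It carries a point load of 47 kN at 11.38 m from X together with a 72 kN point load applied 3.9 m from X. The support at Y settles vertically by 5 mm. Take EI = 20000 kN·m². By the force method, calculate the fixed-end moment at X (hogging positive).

M_X = 206.3 kN·m

Choose R_Y as the redundant. The primary structure is the cantilever fixed at X.
Downward deflection at the released point Y due to the loads:
  point load 47 at a = 11.38: Pa²(3L − a)/(6EI) = 28019/EI
  point load 72 at a = 3.9: Pa²(3L − a)/(6EI) = 6406/EI
  δ_0 = 34426/EI
Tip deflection under a unit load at Y: L³/(3EI) = 732.3/EI.
With EI = 20000 kN·m²: δ_0 = 1.7213 m and δ_{YY} = 0.036617 m/kN.
Compatibility — the beam at Y must follow the support down by 0.005 m: δ_0 − R_Y·δ_{YY} = 0.005, so R_Y = (1.7213 − 0.005)/0.036617 = 46.87 kN.
Moment equilibrium about X: M_X = Σ(load moments about X) − R_Y·L = 815.7 − 46.87×13 = 206.3 kN·m.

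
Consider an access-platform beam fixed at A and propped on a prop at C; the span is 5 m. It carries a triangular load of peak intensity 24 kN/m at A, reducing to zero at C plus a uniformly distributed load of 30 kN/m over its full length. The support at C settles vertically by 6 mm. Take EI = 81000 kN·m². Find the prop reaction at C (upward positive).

R_C = 56.59 kN

Choose R_C as the redundant. The primary structure is the cantilever fixed at A.
Primary-structure tip deflection at C by superposition:
  triangular load, peak 24 at the fixed end: w₀L⁴/(30EI) = 500/EI
  UDL 30: wL⁴/(8EI) = 2344/EI
  δ_0 = 2844/EI
Flexibility coefficient — unit upward force at C: δ_{CC} = L³/(3EI) = 41.67/EI.
With EI = 81000 kN·m²: δ_0 = 0.035108 m and δ_{CC} = 0.000514 m/kN.
Compatibility — the beam at C must follow the support down by 0.006 m: δ_0 − R_C·δ_{CC} = 0.006, so R_C = (0.035108 − 0.006)/0.000514 = 56.59 kN.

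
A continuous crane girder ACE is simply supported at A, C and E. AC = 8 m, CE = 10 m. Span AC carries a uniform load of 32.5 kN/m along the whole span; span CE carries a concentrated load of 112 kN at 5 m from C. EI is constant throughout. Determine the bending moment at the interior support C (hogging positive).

Insert a hinge at C; M_C is the redundant, and each span becomes simply supported.
Rotations at C on the released spans (each span's end-slope, ×1/EI):
  span AC: UDL 32.5: wL³/(24EI) = 693.3/EI
  span CE: point load 112 at a = 5: Pab(L + b)/(6LEI) = 700/EI
  relative rotation θ_0 = (693.3 + 700)/EI = 1393/EI
A unit hogging moment at C produces rotation L₁/(3EI) + L₂/(3EI) = 6/EI.
Slope continuity at C: θ_0 = M_C·6/EI, so M_C = 1393/6 = 232.2 kN·m (hogging).

M_C = 232.2 kN·m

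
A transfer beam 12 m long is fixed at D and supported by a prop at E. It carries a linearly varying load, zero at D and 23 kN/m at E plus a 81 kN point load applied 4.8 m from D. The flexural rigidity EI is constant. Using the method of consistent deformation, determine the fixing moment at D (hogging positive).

Take the reaction at E as the redundant and release it; the primary structure is a cantilever fixed at D.
Primary-structure tip deflection at E by superposition:
  triangular load, peak 23 at the free end: 11w₀L⁴/(120EI) = 43718/EI
  point load 81 at a = 4.8: Pa²(3L − a)/(6EI) = 9704/EI
  δ_0 = 53423/EI
Flexibility coefficient — unit upward force at E: δ_{EE} = L³/(3EI) = 576/EI.
Compatibility at E: δ_0 − R_E·δ_{EE} = 0, so R_E = 53423/576 = 92.75 kN.
Moment equilibrium about D: M_D = Σ(load moments about D) − R_E·L = 1493 − 92.75×12 = 379.8 kN·m.

M_D = 379.8 kN·m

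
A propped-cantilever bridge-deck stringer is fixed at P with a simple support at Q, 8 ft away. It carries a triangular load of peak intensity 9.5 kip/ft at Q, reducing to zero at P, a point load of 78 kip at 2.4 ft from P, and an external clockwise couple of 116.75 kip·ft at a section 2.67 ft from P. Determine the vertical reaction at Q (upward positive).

Remove the prop at Q; the released (primary) structure is a cantilever built in at P.
Deflection at Q on the released cantilever, summing each load's contribution:
  triangular load, peak 9.5 at the free end: 11w₀L⁴/(120EI) = 3567/EI
  point load 78 at a = 2.4: Pa²(3L − a)/(6EI) = 1617/EI
  clockwise couple 116.75 at a = 2.67: M₀a(2L − a)/(2EI) = 2078/EI
  δ_0 = 7262/EI
Flexibility coefficient — unit upward force at Q: δ_{QQ} = L³/(3EI) = 170.7/EI.
Compatibility at Q: δ_0 − R_Q·δ_{QQ} = 0, so R_Q = 7262/170.7 = 42.55 kip.

R_Q = 42.55 kip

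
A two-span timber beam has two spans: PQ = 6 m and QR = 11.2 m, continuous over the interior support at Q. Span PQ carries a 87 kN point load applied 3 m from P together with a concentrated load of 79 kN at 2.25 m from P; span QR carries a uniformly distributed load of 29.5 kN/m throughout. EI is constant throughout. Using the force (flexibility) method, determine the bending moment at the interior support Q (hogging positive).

Take M_Q as the redundant. Released structure: two simple spans PQ and QR with a hinge at Q.
End slopes at the hinge Q, treating each span as simply supported:
  span PQ: point load 87 at a = 3: Pab(L + a)/(6LEI) = 195.8/EI
  span PQ: point load 79 at a = 2.25: Pab(L + a)/(6LEI) = 152.8/EI
  span QR: UDL 29.5: wL³/(24EI) = 1727/EI
  relative rotation θ_0 = (348.5 + 1727)/EI = 2075/EI
A unit hogging moment at Q produces rotation L₁/(3EI) + L₂/(3EI) = 5.733/EI.
Compatibility: M_Q·(L₁+L₂)/(3EI) = θ_0, giving M_Q = 362 kN·m (hogging).

M_Q = 362 kN·m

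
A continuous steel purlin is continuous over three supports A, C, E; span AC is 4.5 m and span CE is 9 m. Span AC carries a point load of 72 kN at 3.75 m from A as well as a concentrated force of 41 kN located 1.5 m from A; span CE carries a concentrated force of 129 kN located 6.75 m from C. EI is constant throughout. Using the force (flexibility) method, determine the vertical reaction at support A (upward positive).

Take M_C as the redundant. Released structure: two simple spans AC and CE with a hinge at C.
Rotations at C on the released spans (each span's end-slope, ×1/EI):
  span AC: point load 72 at a = 3.75: Pab(L + a)/(6LEI) = 61.88/EI
  span AC: point load 41 at a = 1.5: Pab(L + a)/(6LEI) = 41/EI
  span CE: point load 129 at a = 6.75: Pab(L + b)/(6LEI) = 408.2/EI
  relative rotation θ_0 = (102.9 + 408.2)/EI = 511/EI
A unit hogging moment at C produces rotation L₁/(3EI) + L₂/(3EI) = 4.5/EI.
Slope continuity at C: θ_0 = M_C·4.5/EI, so M_C = 511/4.5 = 113.6 kN·m (hogging).
Span AC, ΣM about A with M_C applied at C: R_C^{AC}·4.5 = 331.5 + 113.6, so R_C^{AC} = 98.9 kN and R_A = 113 − 98.9 = 14.1 kN.

R_A = 14.1 kN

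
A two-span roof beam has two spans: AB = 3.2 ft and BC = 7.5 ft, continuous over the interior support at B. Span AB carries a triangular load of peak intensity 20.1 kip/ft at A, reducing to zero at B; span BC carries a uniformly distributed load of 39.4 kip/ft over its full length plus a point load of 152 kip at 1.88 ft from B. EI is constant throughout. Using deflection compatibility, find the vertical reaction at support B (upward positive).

R_B = 419.1 kip

Release continuity at B by inserting a hinge; the redundant is the internal moment M_B. The primary structure is two simply-supported spans AB and BC.
End slopes at the hinge B, treating each span as simply supported:
  span AB: triangular load, peak 20.1: 7w₀L³/(360EI) = 12.81/EI
  span BC: UDL 39.4: wL³/(24EI) = 692.6/EI
  span BC: point load 152 at a = 1.88: Pab(L + b)/(6LEI) = 468.2/EI
  relative rotation θ_0 = (12.81 + 1161)/EI = 1174/EI
A unit hogging moment at B produces rotation L₁/(3EI) + L₂/(3EI) = 3.567/EI.
Compatibility: M_B·(L₁+L₂)/(3EI) = θ_0, giving M_B = 329.1 kip·ft (hogging).
Span AB, ΣM about A with M_B applied at B: R_B^{AB}·3.2 = 34.3 + 329.1, so R_B^{AB} = 113.5 kip and R_A = 32.16 − 113.5 = -81.39 kip.
Span BC, ΣM about C: R_B^{BC}·7.5 = 1962 + 329.1, so R_B^{BC} = 305.5 kip and R_C = 447.5 − 305.5 = 142 kip.
R_B = 113.5 + 305.5 = 419.1 kip.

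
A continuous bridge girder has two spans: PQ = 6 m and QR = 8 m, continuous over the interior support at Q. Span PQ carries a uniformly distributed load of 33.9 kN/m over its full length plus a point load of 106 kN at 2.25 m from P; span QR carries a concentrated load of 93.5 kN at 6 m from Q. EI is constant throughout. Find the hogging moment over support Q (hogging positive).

M_Q = 159.4 kN·m

Insert a hinge at Q; M_Q is the redundant, and each span becomes simply supported.
Rotations at Q on the released spans (each span's end-slope, ×1/EI):
  span PQ: UDL 33.9: wL³/(24EI) = 305.1/EI
  span PQ: point load 106 at a = 2.25: Pab(L + a)/(6LEI) = 205/EI
  span QR: point load 93.5 at a = 6: Pab(L + b)/(6LEI) = 233.8/EI
  relative rotation θ_0 = (510.1 + 233.8)/EI = 743.8/EI
A unit hogging moment at Q produces rotation L₁/(3EI) + L₂/(3EI) = 4.667/EI.
Slope continuity at Q: θ_0 = M_Q·4.667/EI, so M_Q = 743.8/4.667 = 159.4 kN·m (hogging).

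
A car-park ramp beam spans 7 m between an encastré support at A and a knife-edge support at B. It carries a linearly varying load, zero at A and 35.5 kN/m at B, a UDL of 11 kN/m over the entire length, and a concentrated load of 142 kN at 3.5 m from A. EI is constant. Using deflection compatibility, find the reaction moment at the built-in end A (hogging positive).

Release the roller at B. Primary structure: cantilever fixed at A.
Primary-structure tip deflection at B by superposition:
  triangular load, peak 35.5 at the free end: 11w₀L⁴/(120EI) = 7813/EI
  UDL 11: wL⁴/(8EI) = 3301/EI
  point load 142 at a = 3.5: Pa²(3L − a)/(6EI) = 5074/EI
  δ_0 = 16188/EI
Flexibility coefficient — unit upward force at B: δ_{BB} = L³/(3EI) = 114.3/EI.
Compatibility at B: δ_0 − R_B·δ_{BB} = 0, so R_B = 16188/114.3 = 141.6 kN.
Moment equilibrium about A: M_A = Σ(load moments about A) − R_B·L = 1346 − 141.6×7 = 355.2 kN·m.

M_A = 355.2 kN·m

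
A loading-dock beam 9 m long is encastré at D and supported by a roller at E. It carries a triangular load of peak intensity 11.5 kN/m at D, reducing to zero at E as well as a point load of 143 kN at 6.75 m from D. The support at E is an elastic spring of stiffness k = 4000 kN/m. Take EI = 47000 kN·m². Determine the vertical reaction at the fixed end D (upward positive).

R_D = 98.56 kN

Take the reaction at E as the redundant and release it; the primary structure is a cantilever fixed at D.
Downward deflection at the released point E due to the loads:
  triangular load, peak 11.5 at the fixed end: w₀L⁴/(30EI) = 2515/EI
  point load 143 at a = 6.75: Pa²(3L − a)/(6EI) = 21990/EI
  δ_0 = 24505/EI
Tip deflection under a unit load at E: L³/(3EI) = 243/EI.
With EI = 47000 kN·m²: δ_0 = 0.52138 m and δ_{EE} = 0.00517 m/kN.
Compatibility — the spring shortens by R_E/k under the reaction it provides: δ_0 − R_E·δ_{EE} = R_E/k. With 1/k = 0.00025 m/kN, R_E = δ_0 / (δ_{EE} + 1/k) = 0.52138 / (0.00517 + 0.00025) = 96.19 kN.
Vertical equilibrium: R_D = ΣP − R_E = 194.8 − 96.19 = 98.56 kN.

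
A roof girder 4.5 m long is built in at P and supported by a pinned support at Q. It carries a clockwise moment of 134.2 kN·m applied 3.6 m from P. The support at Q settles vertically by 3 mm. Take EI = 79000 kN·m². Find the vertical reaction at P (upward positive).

Take the reaction at Q as the redundant and release it; the primary structure is a cantilever fixed at P.
Primary-structure tip deflection at Q by superposition:
  clockwise couple 134.2 at a = 3.6: M₀a(2L − a)/(2EI) = 1304/EI
Flexibility coefficient — unit upward force at Q: δ_{QQ} = L³/(3EI) = 30.38/EI.
With EI = 79000 kN·m²: δ_0 = 0.016512 m and δ_{QQ} = 0.000384 m/kN.
Compatibility — the beam at Q must follow the support down by 0.003 m: δ_0 − R_Q·δ_{QQ} = 0.003, so R_Q = (0.016512 − 0.003)/0.000384 = 35.14 kN.
Vertical equilibrium: R_P = ΣP − R_Q = 0 − 35.14 = -35.14 kN.

R_P = -35.14 kN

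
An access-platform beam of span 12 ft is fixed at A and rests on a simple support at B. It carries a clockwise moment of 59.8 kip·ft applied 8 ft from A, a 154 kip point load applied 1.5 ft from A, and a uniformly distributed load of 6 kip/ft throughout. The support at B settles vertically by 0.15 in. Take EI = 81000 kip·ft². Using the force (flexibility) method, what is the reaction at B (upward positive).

R_B = 35.35 kip

Take the reaction at B as the redundant and release it; the primary structure is a cantilever fixed at A.
Free-end deflection of the primary structure under the applied loading (downward +):
  clockwise couple 59.8 at a = 8: M₀a(2L − a)/(2EI) = 3827/EI
  point load 154 at a = 1.5: Pa²(3L − a)/(6EI) = 1992/EI
  UDL 6: wL⁴/(8EI) = 15552/EI
  δ_0 = 21372/EI
Tip deflection under a unit load at B: L³/(3EI) = 576/EI.
With EI = 81000 kip·ft²: δ_0 = 0.26385 ft and δ_{BB} = 0.007111 ft/kip.
Compatibility — the beam at B must follow the support down by 0.0125 ft: δ_0 − R_B·δ_{BB} = 0.0125, so R_B = (0.26385 − 0.0125)/0.007111 = 35.35 kip.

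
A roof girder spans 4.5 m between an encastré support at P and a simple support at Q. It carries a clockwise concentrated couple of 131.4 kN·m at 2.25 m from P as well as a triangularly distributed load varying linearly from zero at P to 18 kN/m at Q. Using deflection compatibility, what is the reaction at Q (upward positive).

Remove the prop at Q; the released (primary) structure is a cantilever built in at P.
Deflection at Q on the released cantilever, summing each load's contribution:
  clockwise couple 131.4 at a = 2.25: M₀a(2L − a)/(2EI) = 997.8/EI
  triangular load, peak 18 at the free end: 11w₀L⁴/(120EI) = 676.6/EI
  δ_0 = 1674/EI
Tip deflection under a unit load at Q: L³/(3EI) = 30.38/EI.
Compatibility at Q: δ_0 − R_Q·δ_{QQ} = 0, so R_Q = 1674/30.38 = 55.12 kN.

R_Q = 55.12 kN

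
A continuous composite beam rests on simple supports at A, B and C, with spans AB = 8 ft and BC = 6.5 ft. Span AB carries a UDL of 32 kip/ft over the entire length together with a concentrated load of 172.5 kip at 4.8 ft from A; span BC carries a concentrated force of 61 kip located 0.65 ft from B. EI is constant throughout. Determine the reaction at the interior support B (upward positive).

Release continuity at B by inserting a hinge; the redundant is the internal moment M_B. The primary structure is two simply-supported spans AB and BC.
End slopes at the hinge B, treating each span as simply supported:
  span AB: UDL 32: wL³/(24EI) = 682.7/EI
  span AB: point load 172.5 at a = 4.8: Pab(L + a)/(6LEI) = 706.6/EI
  span BC: point load 61 at a = 0.65: Pab(L + b)/(6LEI) = 73.45/EI
  relative rotation θ_0 = (1389 + 73.45)/EI = 1463/EI
A unit hogging moment at B produces rotation L₁/(3EI) + L₂/(3EI) = 4.833/EI.
Compatibility: M_B·(L₁+L₂)/(3EI) = θ_0, giving M_B = 302.6 kip·ft (hogging).
Span AB, ΣM about A with M_B applied at B: R_B^{AB}·8 = 1852 + 302.6, so R_B^{AB} = 269.3 kip and R_A = 428.5 − 269.3 = 159.2 kip.
Span BC, ΣM about C: R_B^{BC}·6.5 = 356.9 + 302.6, so R_B^{BC} = 101.5 kip and R_C = 61 − 101.5 = -40.46 kip.
R_B = 269.3 + 101.5 = 370.8 kip.

R_B = 370.8 kip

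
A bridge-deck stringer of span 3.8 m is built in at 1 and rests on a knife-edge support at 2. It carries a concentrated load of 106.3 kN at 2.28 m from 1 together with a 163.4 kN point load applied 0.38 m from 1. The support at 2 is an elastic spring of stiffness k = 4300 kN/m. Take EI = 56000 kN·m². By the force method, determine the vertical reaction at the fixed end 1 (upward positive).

R_1 = 241.5 kN

Choose R_2 as the redundant. The primary structure is the cantilever fixed at 1.
Deflection at 2 on the released cantilever, summing each load's contribution:
  point load 106.3 at a = 2.28: Pa²(3L − a)/(6EI) = 839.9/EI
  point load 163.4 at a = 0.38: Pa²(3L − a)/(6EI) = 43.34/EI
  δ_0 = 883.3/EI
Flexibility coefficient — unit upward force at 2: δ_{22} = L³/(3EI) = 18.29/EI.
With EI = 56000 kN·m²: δ_0 = 0.015773 m and δ_{22} = 0.000327 m/kN.
Compatibility — the spring shortens by R_2/k under the reaction it provides: δ_0 − R_2·δ_{22} = R_2/k. With 1/k = 0.000233 m/kN, R_2 = δ_0 / (δ_{22} + 1/k) = 0.015773 / (0.000327 + 0.000233) = 28.21 kN.
Vertical equilibrium: R_1 = ΣP − R_2 = 269.7 − 28.21 = 241.5 kN.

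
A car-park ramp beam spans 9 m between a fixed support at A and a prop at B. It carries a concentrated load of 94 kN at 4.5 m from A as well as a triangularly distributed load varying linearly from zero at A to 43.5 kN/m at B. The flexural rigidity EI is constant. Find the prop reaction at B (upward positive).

R_B = 137 kN

Remove the prop at B; the released (primary) structure is a cantilever built in at A.
Downward deflection at the released point B due to the loads:
  point load 94 at a = 4.5: Pa²(3L − a)/(6EI) = 7138/EI
  triangular load, peak 43.5 at the free end: 11w₀L⁴/(120EI) = 26162/EI
  δ_0 = 33300/EI
Tip deflection under a unit load at B: L³/(3EI) = 243/EI.
Compatibility at B: δ_0 − R_B·δ_{BB} = 0, so R_B = 33300/243 = 137 kN.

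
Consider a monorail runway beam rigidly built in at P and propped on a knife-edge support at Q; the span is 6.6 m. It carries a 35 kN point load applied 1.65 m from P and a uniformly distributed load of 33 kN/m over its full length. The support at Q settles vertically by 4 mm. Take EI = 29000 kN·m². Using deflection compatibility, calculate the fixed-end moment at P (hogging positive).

M_P = 225.6 kN·m

Release the roller at Q. Primary structure: cantilever fixed at P.
Downward deflection at the released point Q due to the loads:
  point load 35 at a = 1.65: Pa²(3L − a)/(6EI) = 288.2/EI
  UDL 33: wL⁴/(8EI) = 7827/EI
  δ_0 = 8115/EI
Flexibility coefficient — unit upward force at Q: δ_{QQ} = L³/(3EI) = 95.83/EI.
With EI = 29000 kN·m²: δ_0 = 0.27984 m and δ_{QQ} = 0.003305 m/kN.
Compatibility — the beam at Q must follow the support down by 0.004 m: δ_0 − R_Q·δ_{QQ} = 0.004, so R_Q = (0.27984 − 0.004)/0.003305 = 83.47 kN.
Moment equilibrium about P: M_P = Σ(load moments about P) − R_Q·L = 776.5 − 83.47×6.6 = 225.6 kN·m.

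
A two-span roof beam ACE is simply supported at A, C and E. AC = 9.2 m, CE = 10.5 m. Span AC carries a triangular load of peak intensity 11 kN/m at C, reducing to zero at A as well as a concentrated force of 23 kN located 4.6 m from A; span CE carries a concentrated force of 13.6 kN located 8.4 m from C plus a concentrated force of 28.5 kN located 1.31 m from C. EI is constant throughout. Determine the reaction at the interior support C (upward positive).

R_C = 87.41 kN

Insert a hinge at C; M_C is the redundant, and each span becomes simply supported.
Discontinuity in slope at C on the released structure — sum the simple-span end rotations:
  span AC: triangular load, peak 11: w₀L³/(45EI) = 190.3/EI
  span AC: point load 23 at a = 4.6: Pab(L + a)/(6LEI) = 121.7/EI
  span CE: point load 13.6 at a = 8.4: Pab(L + b)/(6LEI) = 47.98/EI
  span CE: point load 28.5 at a = 1.31: Pab(L + b)/(6LEI) = 107.2/EI
  relative rotation θ_0 = (312 + 155.2)/EI = 467.2/EI
A unit hogging moment at C produces rotation L₁/(3EI) + L₂/(3EI) = 6.567/EI.
Compatibility: M_C·(L₁+L₂)/(3EI) = θ_0, giving M_C = 71.15 kN·m (hogging).
Span AC, ΣM about A with M_C applied at C: R_C^{AC}·9.2 = 416.1 + 71.15, so R_C^{AC} = 52.97 kN and R_A = 73.6 − 52.97 = 20.63 kN.
Span CE, ΣM about E: R_C^{CE}·10.5 = 290.5 + 71.15, so R_C^{CE} = 34.44 kN and R_E = 42.1 − 34.44 = 7.659 kN.
R_C = 52.97 + 34.44 = 87.41 kN.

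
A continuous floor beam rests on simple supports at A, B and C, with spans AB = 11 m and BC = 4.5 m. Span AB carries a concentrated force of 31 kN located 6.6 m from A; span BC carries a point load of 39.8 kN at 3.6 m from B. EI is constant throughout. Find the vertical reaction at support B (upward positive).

R_B = 42.67 kN

Insert a hinge at B; M_B is the redundant, and each span becomes simply supported.
Discontinuity in slope at B on the released structure — sum the simple-span end rotations:
  span AB: point load 31 at a = 6.6: Pab(L + a)/(6LEI) = 240.1/EI
  span BC: point load 39.8 at a = 3.6: Pab(L + b)/(6LEI) = 25.79/EI
  relative rotation θ_0 = (240.1 + 25.79)/EI = 265.9/EI
A unit hogging moment at B produces rotation L₁/(3EI) + L₂/(3EI) = 5.167/EI.
Slope continuity at B: θ_0 = M_B·5.167/EI, so M_B = 265.9/5.167 = 51.46 kN·m (hogging).
Span AB, ΣM about A with M_B applied at B: R_B^{AB}·11 = 204.6 + 51.46, so R_B^{AB} = 23.28 kN and R_A = 31 − 23.28 = 7.722 kN.
Span BC, ΣM about C: R_B^{BC}·4.5 = 35.82 + 51.46, so R_B^{BC} = 19.39 kN and R_C = 39.8 − 19.39 = 20.41 kN.
R_B = 23.28 + 19.39 = 42.67 kN.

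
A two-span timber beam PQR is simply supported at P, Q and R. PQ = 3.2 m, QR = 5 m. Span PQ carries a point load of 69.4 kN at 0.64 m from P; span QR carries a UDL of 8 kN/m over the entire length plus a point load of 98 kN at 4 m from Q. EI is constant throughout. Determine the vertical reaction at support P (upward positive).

R_P = 39.19 kN

Insert a hinge at Q; M_Q is the redundant, and each span becomes simply supported.
End slopes at the hinge Q, treating each span as simply supported:
  span PQ: point load 69.4 at a = 0.64: Pab(L + a)/(6LEI) = 22.74/EI
  span QR: UDL 8: wL³/(24EI) = 41.67/EI
  span QR: point load 98 at a = 4: Pab(L + b)/(6LEI) = 78.4/EI
  relative rotation θ_0 = (22.74 + 120.1)/EI = 142.8/EI
A unit hogging moment at Q produces rotation L₁/(3EI) + L₂/(3EI) = 2.733/EI.
Compatibility: M_Q·(L₁+L₂)/(3EI) = θ_0, giving M_Q = 52.25 kN·m (hogging).
Span PQ, ΣM about P with M_Q applied at Q: R_Q^{PQ}·3.2 = 44.42 + 52.25, so R_Q^{PQ} = 30.21 kN and R_P = 69.4 − 30.21 = 39.19 kN.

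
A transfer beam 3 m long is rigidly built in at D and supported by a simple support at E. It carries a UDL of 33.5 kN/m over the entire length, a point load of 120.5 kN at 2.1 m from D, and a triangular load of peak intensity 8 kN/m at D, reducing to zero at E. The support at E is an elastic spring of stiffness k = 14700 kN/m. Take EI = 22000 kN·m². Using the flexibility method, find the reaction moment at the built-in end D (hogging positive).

Choose R_E as the redundant. The primary structure is the cantilever fixed at D.
Downward deflection at the released point E due to the loads:
  UDL 33.5: wL⁴/(8EI) = 339.2/EI
  point load 120.5 at a = 2.1: Pa²(3L − a)/(6EI) = 611.1/EI
  triangular load, peak 8 at the fixed end: w₀L⁴/(30EI) = 21.6/EI
  δ_0 = 971.9/EI
Tip deflection under a unit load at E: L³/(3EI) = 9/EI.
With EI = 22000 kN·m²: δ_0 = 0.044177 m and δ_{EE} = 0.000409 m/kN.
Compatibility — the spring shortens by R_E/k under the reaction it provides: δ_0 − R_E·δ_{EE} = R_E/k. With 1/k = 0.000068 m/kN, R_E = δ_0 / (δ_{EE} + 1/k) = 0.044177 / (0.000409 + 0.000068) = 92.59 kN.
Moment equilibrium about D: M_D = Σ(load moments about D) − R_E·L = 415.8 − 92.59×3 = 138 kN·m.

M_D = 138 kN·m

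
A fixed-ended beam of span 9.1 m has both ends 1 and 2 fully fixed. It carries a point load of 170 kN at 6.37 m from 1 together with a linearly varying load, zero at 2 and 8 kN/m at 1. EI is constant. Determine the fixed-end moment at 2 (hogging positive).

M_2 = 249.5 kN·m

Take the two fixed-end moments M_1, M_2 as redundants; the released structure is the simple span 12.
Simple-span end rotations at 1 and 2 under the given loads:
  at 1: point load 170 at a = 6.37: Pab(L + b)/(6LEI) = 640.5/EI
  at 2: point load 170 at a = 6.37: Pab(L + a)/(6LEI) = 837.6/EI
  at 1: triangular load, peak 8: w₀L³/(45EI) = 134/EI
  at 2: triangular load, peak 8: 7w₀L³/(360EI) = 117.2/EI
  θ_10 = 774.5/EI,  θ_20 = 954.8/EI
Flexibility coefficients: a unit moment at one end gives L/(3EI) there and L/(6EI) at the far end, so f₁₁ = f₂₂ = 3.033/EI and f₁₂ = f₂₁ = 1.517/EI.
Compatibility — zero rotation at each built-in end:
  3.033 M_1 + 1.517 M_2 = 774.5
  1.517 M_1 + 3.033 M_2 = 954.8
Solving the pair gives M_1 = 130.6 kN·m and M_2 = 249.5 kN·m (hogging).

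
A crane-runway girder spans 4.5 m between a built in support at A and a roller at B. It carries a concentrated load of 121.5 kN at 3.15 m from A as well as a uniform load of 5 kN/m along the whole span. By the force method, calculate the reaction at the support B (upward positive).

R_B = 76.9 kN

Release the roller at B. Primary structure: cantilever fixed at A.
Downward deflection at the released point B due to the loads:
  point load 121.5 at a = 3.15: Pa²(3L − a)/(6EI) = 2080/EI
  UDL 5: wL⁴/(8EI) = 256.3/EI
  δ_0 = 2336/EI
Tip deflection under a unit load at B: L³/(3EI) = 30.38/EI.
Compatibility at B: δ_0 − R_B·δ_{BB} = 0, so R_B = 2336/30.38 = 76.9 kN.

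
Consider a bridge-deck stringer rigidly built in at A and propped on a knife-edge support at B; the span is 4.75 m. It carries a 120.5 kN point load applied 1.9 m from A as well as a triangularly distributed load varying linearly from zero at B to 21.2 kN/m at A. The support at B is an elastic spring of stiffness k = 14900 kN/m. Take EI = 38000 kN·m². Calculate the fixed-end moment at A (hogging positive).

Choose R_B as the redundant. The primary structure is the cantilever fixed at A.
Deflection at B on the released cantilever, summing each load's contribution:
  point load 120.5 at a = 1.9: Pa²(3L − a)/(6EI) = 895.4/EI
  triangular load, peak 21.2 at the fixed end: w₀L⁴/(30EI) = 359.7/EI
  δ_0 = 1255/EI
Tip deflection under a unit load at B: L³/(3EI) = 35.72/EI.
With EI = 38000 kN·m²: δ_0 = 0.03303 m and δ_{BB} = 0.00094 m/kN.
Compatibility — the spring shortens by R_B/k under the reaction it provides: δ_0 − R_B·δ_{BB} = R_B/k. With 1/k = 0.000067 m/kN, R_B = δ_0 / (δ_{BB} + 1/k) = 0.03303 / (0.00094 + 0.000067) = 32.79 kN.
Moment equilibrium about A: M_A = Σ(load moments about A) − R_B·L = 308.7 − 32.79×4.75 = 152.9 kN·m.

M_A = 152.9 kN·m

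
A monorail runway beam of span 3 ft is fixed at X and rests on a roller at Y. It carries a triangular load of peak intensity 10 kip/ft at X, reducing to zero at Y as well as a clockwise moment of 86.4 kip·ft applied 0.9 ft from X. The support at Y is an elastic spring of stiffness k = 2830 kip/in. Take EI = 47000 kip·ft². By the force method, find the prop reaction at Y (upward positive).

R_Y = 21.7 kip

Remove the prop at Y; the released (primary) structure is a cantilever built in at X.
Deflection at Y on the released cantilever, summing each load's contribution:
  triangular load, peak 10 at the fixed end: w₀L⁴/(30EI) = 27/EI
  clockwise couple 86.4 at a = 0.9: M₀a(2L − a)/(2EI) = 198.3/EI
  δ_0 = 225.3/EI
Tip deflection under a unit load at Y: L³/(3EI) = 9/EI.
With EI = 47000 kip·ft²: δ_0 = 0.004793 ft and δ_{YY} = 0.000191 ft/kip.
Compatibility — the spring shortens by R_Y/k under the reaction it provides: δ_0 − R_Y·δ_{YY} = R_Y/k. With 1/k = 1/(2830×12) ft/kip = 0.000029 ft/kip, R_Y = δ_0 / (δ_{YY} + 1/k) = 0.004793 / (0.000191 + 0.000029) = 21.7 kip.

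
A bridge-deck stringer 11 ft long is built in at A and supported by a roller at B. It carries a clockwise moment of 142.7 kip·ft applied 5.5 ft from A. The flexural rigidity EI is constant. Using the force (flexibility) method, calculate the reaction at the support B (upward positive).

R_B = 14.59 kip

Release the roller at B. Primary structure: cantilever fixed at A.
Deflection at B on the released cantilever, summing each load's contribution:
  clockwise couple 142.7 at a = 5.5: M₀a(2L − a)/(2EI) = 6475/EI
Tip deflection under a unit load at B: L³/(3EI) = 443.7/EI.
The prop prevents deflection at B: R_B = δ_0/δ_{BB} = 6475/443.7 = 14.59 kip.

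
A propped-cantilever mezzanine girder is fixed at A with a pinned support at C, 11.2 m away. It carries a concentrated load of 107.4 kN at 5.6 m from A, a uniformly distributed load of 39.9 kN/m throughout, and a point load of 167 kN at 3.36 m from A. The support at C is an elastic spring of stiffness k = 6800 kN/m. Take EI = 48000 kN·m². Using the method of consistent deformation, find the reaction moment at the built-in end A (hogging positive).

Release the roller at C. Primary structure: cantilever fixed at A.
Downward deflection at the released point C due to the loads:
  point load 107.4 at a = 5.6: Pa²(3L − a)/(6EI) = 15718/EI
  UDL 39.9: wL⁴/(8EI) = 78479/EI
  point load 167 at a = 3.36: Pa²(3L − a)/(6EI) = 9502/EI
  δ_0 = 103699/EI
Tip deflection under a unit load at C: L³/(3EI) = 468.3/EI.
With EI = 48000 kN·m²: δ_0 = 2.1604 m and δ_{CC} = 0.009756 m/kN.
Compatibility — the spring shortens by R_C/k under the reaction it provides: δ_0 − R_C·δ_{CC} = R_C/k. With 1/k = 0.000147 m/kN, R_C = δ_0 / (δ_{CC} + 1/k) = 2.1604 / (0.009756 + 0.000147) = 218.1 kN.
Moment equilibrium about A: M_A = Σ(load moments about A) − R_C·L = 3665 − 218.1×11.2 = 1222 kN·m.

M_A = 1222 kN·m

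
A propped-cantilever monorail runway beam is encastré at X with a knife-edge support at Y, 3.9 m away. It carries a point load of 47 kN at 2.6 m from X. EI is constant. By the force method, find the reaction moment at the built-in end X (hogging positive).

M_X = 27.16 kN·m

Choose R_Y as the redundant. The primary structure is the cantilever fixed at X.
Downward deflection at the released point Y due to the loads:
  point load 47 at a = 2.6: Pa²(3L − a)/(6EI) = 481.9/EI
Tip deflection under a unit load at Y: L³/(3EI) = 19.77/EI.
The prop prevents deflection at Y: R_Y = δ_0/δ_{YY} = 481.9/19.77 = 24.37 kN.
Moment equilibrium about X: M_X = Σ(load moments about X) − R_Y·L = 122.2 − 24.37×3.9 = 27.16 kN·m.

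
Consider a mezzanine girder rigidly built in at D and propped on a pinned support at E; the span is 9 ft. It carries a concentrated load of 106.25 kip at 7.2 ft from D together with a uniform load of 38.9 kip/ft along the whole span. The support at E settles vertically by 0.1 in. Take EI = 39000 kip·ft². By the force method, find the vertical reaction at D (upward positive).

R_D = 251.6 kip

Take the reaction at E as the redundant and release it; the primary structure is a cantilever fixed at D.
Deflection at E on the released cantilever, summing each load's contribution:
  point load 106.25 at a = 7.2: Pa²(3L − a)/(6EI) = 18176/EI
  UDL 38.9: wL⁴/(8EI) = 31903/EI
  δ_0 = 50079/EI
Flexibility coefficient — unit upward force at E: δ_{EE} = L³/(3EI) = 243/EI.
With EI = 39000 kip·ft²: δ_0 = 1.2841 ft and δ_{EE} = 0.006231 ft/kip.
Compatibility — the beam at E must follow the support down by 0.008333 ft: δ_0 − R_E·δ_{EE} = 0.008333, so R_E = (1.2841 − 0.008333)/0.006231 = 204.8 kip.
Vertical equilibrium: R_D = ΣP − R_E = 456.4 − 204.8 = 251.6 kip.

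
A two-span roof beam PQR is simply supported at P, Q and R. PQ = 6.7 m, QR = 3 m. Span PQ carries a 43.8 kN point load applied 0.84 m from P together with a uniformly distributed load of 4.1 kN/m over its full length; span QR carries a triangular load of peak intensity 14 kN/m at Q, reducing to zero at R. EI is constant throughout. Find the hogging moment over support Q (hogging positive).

Take M_Q as the redundant. Released structure: two simple spans PQ and QR with a hinge at Q.
Rotations at Q on the released spans (each span's end-slope, ×1/EI):
  span PQ: point load 43.8 at a = 0.84: Pab(L + a)/(6LEI) = 40.44/EI
  span PQ: UDL 4.1: wL³/(24EI) = 51.38/EI
  span QR: triangular load, peak 14: w₀L³/(45EI) = 8.4/EI
  relative rotation θ_0 = (91.82 + 8.4)/EI = 100.2/EI
A unit hogging moment at Q produces rotation L₁/(3EI) + L₂/(3EI) = 3.233/EI.
Compatibility: M_Q·(L₁+L₂)/(3EI) = θ_0, giving M_Q = 31 kN·m (hogging).

M_Q = 31 kN·m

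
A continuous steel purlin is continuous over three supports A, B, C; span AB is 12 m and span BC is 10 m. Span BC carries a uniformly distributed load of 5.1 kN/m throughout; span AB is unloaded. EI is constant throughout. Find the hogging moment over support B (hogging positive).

Insert a hinge at B; M_B is the redundant, and each span becomes simply supported.
Discontinuity in slope at B on the released structure — sum the simple-span end rotations:
  span BC: UDL 5.1: wL³/(24EI) = 212.5/EI
  relative rotation θ_0 = (0 + 212.5)/EI = 212.5/EI
A unit hogging moment at B produces rotation L₁/(3EI) + L₂/(3EI) = 7.333/EI.
Slope continuity at B: θ_0 = M_B·7.333/EI, so M_B = 212.5/7.333 = 28.98 kN·m (hogging).

M_B = 28.98 kN·m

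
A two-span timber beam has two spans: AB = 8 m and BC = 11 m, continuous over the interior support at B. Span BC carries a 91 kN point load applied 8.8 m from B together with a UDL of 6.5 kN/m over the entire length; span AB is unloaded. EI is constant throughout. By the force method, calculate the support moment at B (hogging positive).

M_B = 112.6 kN·m

Take M_B as the redundant. Released structure: two simple spans AB and BC with a hinge at B.
End slopes at the hinge B, treating each span as simply supported:
  span BC: point load 91 at a = 8.8: Pab(L + b)/(6LEI) = 352.4/EI
  span BC: UDL 6.5: wL³/(24EI) = 360.5/EI
  relative rotation θ_0 = (0 + 712.8)/EI = 712.8/EI
A unit hogging moment at B produces rotation L₁/(3EI) + L₂/(3EI) = 6.333/EI.
Compatibility: M_B·(L₁+L₂)/(3EI) = θ_0, giving M_B = 112.6 kN·m (hogging).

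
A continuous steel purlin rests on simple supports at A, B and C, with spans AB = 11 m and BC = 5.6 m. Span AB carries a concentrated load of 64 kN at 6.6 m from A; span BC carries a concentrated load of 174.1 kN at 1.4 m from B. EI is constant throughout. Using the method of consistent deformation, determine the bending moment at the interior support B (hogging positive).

Insert a hinge at B; M_B is the redundant, and each span becomes simply supported.
Rotations at B on the released spans (each span's end-slope, ×1/EI):
  span AB: point load 64 at a = 6.6: Pab(L + a)/(6LEI) = 495.6/EI
  span BC: point load 174.1 at a = 1.4: Pab(L + b)/(6LEI) = 298.6/EI
  relative rotation θ_0 = (495.6 + 298.6)/EI = 794.2/EI
A unit hogging moment at B produces rotation L₁/(3EI) + L₂/(3EI) = 5.533/EI.
Slope continuity at B: θ_0 = M_B·5.533/EI, so M_B = 794.2/5.533 = 143.5 kN·m (hogging).

M_B = 143.5 kN·m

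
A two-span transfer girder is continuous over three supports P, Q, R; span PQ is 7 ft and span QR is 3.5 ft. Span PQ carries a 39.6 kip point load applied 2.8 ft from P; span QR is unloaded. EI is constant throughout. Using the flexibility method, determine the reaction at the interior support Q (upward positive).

R_Q = 29.15 kip

Take M_Q as the redundant. Released structure: two simple spans PQ and QR with a hinge at Q.
End slopes at the hinge Q, treating each span as simply supported:
  span PQ: point load 39.6 at a = 2.8: Pab(L + a)/(6LEI) = 108.7/EI
  relative rotation θ_0 = (108.7 + 0)/EI = 108.7/EI
A unit hogging moment at Q produces rotation L₁/(3EI) + L₂/(3EI) = 3.5/EI.
Slope continuity at Q: θ_0 = M_Q·3.5/EI, so M_Q = 108.7/3.5 = 31.05 kip·ft (hogging).
Span PQ, ΣM about P with M_Q applied at Q: R_Q^{PQ}·7 = 110.9 + 31.05, so R_Q^{PQ} = 20.28 kip and R_P = 39.6 − 20.28 = 19.32 kip.
Span QR, ΣM about R: R_Q^{QR}·3.5 = 0 + 31.05, so R_Q^{QR} = 8.87 kip and R_R = 0 − 8.87 = -8.87 kip.
R_Q = 20.28 + 8.87 = 29.15 kip.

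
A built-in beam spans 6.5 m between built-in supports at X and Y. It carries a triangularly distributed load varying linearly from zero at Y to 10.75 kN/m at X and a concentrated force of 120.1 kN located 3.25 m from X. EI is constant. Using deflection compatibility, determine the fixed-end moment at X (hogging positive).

M_X = 120.3 kN·m

Take the two fixed-end moments M_X, M_Y as redundants; the released structure is the simple span XY.
Simple-span end rotations at X and Y under the given loads:
  at X: triangular load, peak 10.75: w₀L³/(45EI) = 65.6/EI
  at Y: triangular load, peak 10.75: 7w₀L³/(360EI) = 57.4/EI
  at X: point load 120.1 at a = 3.25: Pab(L + b)/(6LEI) = 317.1/EI
  at Y: point load 120.1 at a = 3.25: Pab(L + a)/(6LEI) = 317.1/EI
  θ_X0 = 382.7/EI,  θ_Y0 = 374.5/EI
Flexibility coefficients: a unit moment at one end gives L/(3EI) there and L/(6EI) at the far end, so f₁₁ = f₂₂ = 2.167/EI and f₁₂ = f₂₁ = 1.083/EI.
Compatibility — zero rotation at each built-in end:
  2.167 M_X + 1.083 M_Y = 382.7
  1.083 M_X + 2.167 M_Y = 374.5
Solving the pair gives M_X = 120.3 kN·m and M_Y = 112.7 kN·m (hogging).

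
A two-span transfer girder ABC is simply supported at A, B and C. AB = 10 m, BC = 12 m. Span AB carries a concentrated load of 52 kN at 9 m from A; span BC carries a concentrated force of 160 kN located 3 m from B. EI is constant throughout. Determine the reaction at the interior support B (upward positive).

R_B = 202 kN

Take M_B as the redundant. Released structure: two simple spans AB and BC with a hinge at B.
Discontinuity in slope at B on the released structure — sum the simple-span end rotations:
  span AB: point load 52 at a = 9: Pab(L + a)/(6LEI) = 148.2/EI
  span BC: point load 160 at a = 3: Pab(L + b)/(6LEI) = 1260/EI
  relative rotation θ_0 = (148.2 + 1260)/EI = 1408/EI
A unit hogging moment at B produces rotation L₁/(3EI) + L₂/(3EI) = 7.333/EI.
Compatibility: M_B·(L₁+L₂)/(3EI) = θ_0, giving M_B = 192 kN·m (hogging).
Span AB, ΣM about A with M_B applied at B: R_B^{AB}·10 = 468 + 192, so R_B^{AB} = 66 kN and R_A = 52 − 66 = -14 kN.
Span BC, ΣM about C: R_B^{BC}·12 = 1440 + 192, so R_B^{BC} = 136 kN and R_C = 160 − 136 = 24 kN.
R_B = 66 + 136 = 202 kN.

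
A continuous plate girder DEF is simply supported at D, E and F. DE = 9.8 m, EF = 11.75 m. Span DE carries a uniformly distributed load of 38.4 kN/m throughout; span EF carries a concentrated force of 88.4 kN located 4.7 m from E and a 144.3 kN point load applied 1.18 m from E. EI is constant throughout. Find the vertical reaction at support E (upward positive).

Release continuity at E by inserting a hinge; the redundant is the internal moment M_E. The primary structure is two simply-supported spans DE and EF.
Discontinuity in slope at E on the released structure — sum the simple-span end rotations:
  span DE: UDL 38.4: wL³/(24EI) = 1506/EI
  span EF: point load 88.4 at a = 4.7: Pab(L + b)/(6LEI) = 781.1/EI
  span EF: point load 144.3 at a = 1.18: Pab(L + b)/(6LEI) = 569.8/EI
  relative rotation θ_0 = (1506 + 1351)/EI = 2857/EI
A unit hogging moment at E produces rotation L₁/(3EI) + L₂/(3EI) = 7.183/EI.
Compatibility: M_E·(L₁+L₂)/(3EI) = θ_0, giving M_E = 397.7 kN·m (hogging).
Span DE, ΣM about D with M_E applied at E: R_E^{DE}·9.8 = 1844 + 397.7, so R_E^{DE} = 228.7 kN and R_D = 376.3 − 228.7 = 147.6 kN.
Span EF, ΣM about F: R_E^{EF}·11.75 = 2148 + 397.7, so R_E^{EF} = 216.7 kN and R_F = 232.7 − 216.7 = 16 kN.
R_E = 228.7 + 216.7 = 445.4 kN.

R_E = 445.4 kN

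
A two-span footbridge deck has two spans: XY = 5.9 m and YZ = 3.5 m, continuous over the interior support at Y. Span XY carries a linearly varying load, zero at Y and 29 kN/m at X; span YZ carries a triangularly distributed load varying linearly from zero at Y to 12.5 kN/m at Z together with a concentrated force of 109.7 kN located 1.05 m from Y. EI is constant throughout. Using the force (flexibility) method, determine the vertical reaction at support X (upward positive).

Insert a hinge at Y; M_Y is the redundant, and each span becomes simply supported.
End slopes at the hinge Y, treating each span as simply supported:
  span XY: triangular load, peak 29: 7w₀L³/(360EI) = 115.8/EI
  span YZ: triangular load, peak 12.5: 7w₀L³/(360EI) = 10.42/EI
  span YZ: point load 109.7 at a = 1.05: Pab(L + b)/(6LEI) = 79.96/EI
  relative rotation θ_0 = (115.8 + 90.38)/EI = 206.2/EI
A unit hogging moment at Y produces rotation L₁/(3EI) + L₂/(3EI) = 3.133/EI.
Compatibility: M_Y·(L₁+L₂)/(3EI) = θ_0, giving M_Y = 65.81 kN·m (hogging).
Span XY, ΣM about X with M_Y applied at Y: R_Y^{XY}·5.9 = 168.2 + 65.81, so R_Y^{XY} = 39.67 kN and R_X = 85.55 − 39.67 = 45.88 kN.

R_X = 45.88 kN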